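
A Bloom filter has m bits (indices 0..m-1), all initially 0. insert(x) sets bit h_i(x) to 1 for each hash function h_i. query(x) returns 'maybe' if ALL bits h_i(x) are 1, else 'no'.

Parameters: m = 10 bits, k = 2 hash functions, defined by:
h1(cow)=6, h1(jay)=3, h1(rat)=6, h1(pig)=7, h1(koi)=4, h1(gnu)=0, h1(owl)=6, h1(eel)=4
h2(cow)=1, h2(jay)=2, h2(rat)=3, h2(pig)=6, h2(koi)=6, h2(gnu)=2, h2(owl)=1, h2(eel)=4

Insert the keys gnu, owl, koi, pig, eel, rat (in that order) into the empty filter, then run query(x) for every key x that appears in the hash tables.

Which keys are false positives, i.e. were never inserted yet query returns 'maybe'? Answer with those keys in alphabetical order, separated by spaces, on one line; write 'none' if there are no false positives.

Start: bits=0000000000
After insert 'gnu': sets bits 0 2 -> bits=1010000000
After insert 'owl': sets bits 1 6 -> bits=1110001000
After insert 'koi': sets bits 4 6 -> bits=1110101000
After insert 'pig': sets bits 6 7 -> bits=1110101100
After insert 'eel': sets bits 4 -> bits=1110101100
After insert 'rat': sets bits 3 6 -> bits=1111101100
Not inserted: cow jay — query each against bits=1111101100:
query cow: checks bit1=1, bit6=1 (all 1) -> maybe => FALSE POSITIVE
query jay: checks bit2=1, bit3=1 (all 1) -> maybe => FALSE POSITIVE
False positives (alphabetical): cow jay

Answer: cow jay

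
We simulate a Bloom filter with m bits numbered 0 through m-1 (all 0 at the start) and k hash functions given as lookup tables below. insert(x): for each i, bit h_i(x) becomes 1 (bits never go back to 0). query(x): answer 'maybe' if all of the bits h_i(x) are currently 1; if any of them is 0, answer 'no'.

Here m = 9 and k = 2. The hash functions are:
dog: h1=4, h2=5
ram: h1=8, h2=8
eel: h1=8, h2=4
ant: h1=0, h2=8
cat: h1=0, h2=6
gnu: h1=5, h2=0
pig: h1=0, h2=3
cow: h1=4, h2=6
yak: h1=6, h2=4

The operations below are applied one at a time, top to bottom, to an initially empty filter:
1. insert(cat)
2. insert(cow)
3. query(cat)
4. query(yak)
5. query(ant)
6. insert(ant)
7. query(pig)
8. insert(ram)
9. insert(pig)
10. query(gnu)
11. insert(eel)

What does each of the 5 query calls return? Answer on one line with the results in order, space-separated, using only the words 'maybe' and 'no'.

Start: bits=000000000
Op 1: insert cat -> sets bits 0 6 -> bits=100000100
Op 2: insert cow -> sets bits 4 6 -> bits=100010100
Op 3: query cat -> checks bit0=1, bit6=1 (all 1) -> maybe
Op 4: query yak -> checks bit4=1, bit6=1 (all 1) -> maybe
Op 5: query ant -> checks bit0=1, bit8=0 (has a 0) -> no
Op 6: insert ant -> sets bits 0 8 -> bits=100010101
Op 7: query pig -> checks bit0=1, bit3=0 (has a 0) -> no
Op 8: insert ram -> sets bits 8 -> bits=100010101
Op 9: insert pig -> sets bits 0 3 -> bits=100110101
Op 10: query gnu -> checks bit0=1, bit5=0 (has a 0) -> no
Op 11: insert eel -> sets bits 4 8 -> bits=100110101
Query results in order: maybe maybe no no no

Answer: maybe maybe no no no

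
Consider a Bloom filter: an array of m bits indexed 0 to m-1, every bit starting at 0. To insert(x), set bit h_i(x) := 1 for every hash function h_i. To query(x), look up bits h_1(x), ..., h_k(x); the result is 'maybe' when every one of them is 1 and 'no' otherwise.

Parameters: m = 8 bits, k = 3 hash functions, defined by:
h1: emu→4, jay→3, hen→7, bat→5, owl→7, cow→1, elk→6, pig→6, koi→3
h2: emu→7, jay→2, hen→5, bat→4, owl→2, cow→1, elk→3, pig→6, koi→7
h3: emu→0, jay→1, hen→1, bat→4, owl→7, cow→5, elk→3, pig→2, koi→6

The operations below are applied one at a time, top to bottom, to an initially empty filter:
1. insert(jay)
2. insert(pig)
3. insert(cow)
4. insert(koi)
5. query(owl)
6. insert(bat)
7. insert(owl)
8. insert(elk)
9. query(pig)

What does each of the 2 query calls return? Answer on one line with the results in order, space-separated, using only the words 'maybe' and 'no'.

Answer: maybe maybe

Derivation:
Start: bits=00000000
Op 1: insert jay -> sets bits 1 2 3 -> bits=01110000
Op 2: insert pig -> sets bits 2 6 -> bits=01110010
Op 3: insert cow -> sets bits 1 5 -> bits=01110110
Op 4: insert koi -> sets bits 3 6 7 -> bits=01110111
Op 5: query owl -> checks bit2=1, bit7=1 (all 1) -> maybe
Op 6: insert bat -> sets bits 4 5 -> bits=01111111
Op 7: insert owl -> sets bits 2 7 -> bits=01111111
Op 8: insert elk -> sets bits 3 6 -> bits=01111111
Op 9: query pig -> checks bit2=1, bit6=1 (all 1) -> maybe
Query results in order: maybe maybe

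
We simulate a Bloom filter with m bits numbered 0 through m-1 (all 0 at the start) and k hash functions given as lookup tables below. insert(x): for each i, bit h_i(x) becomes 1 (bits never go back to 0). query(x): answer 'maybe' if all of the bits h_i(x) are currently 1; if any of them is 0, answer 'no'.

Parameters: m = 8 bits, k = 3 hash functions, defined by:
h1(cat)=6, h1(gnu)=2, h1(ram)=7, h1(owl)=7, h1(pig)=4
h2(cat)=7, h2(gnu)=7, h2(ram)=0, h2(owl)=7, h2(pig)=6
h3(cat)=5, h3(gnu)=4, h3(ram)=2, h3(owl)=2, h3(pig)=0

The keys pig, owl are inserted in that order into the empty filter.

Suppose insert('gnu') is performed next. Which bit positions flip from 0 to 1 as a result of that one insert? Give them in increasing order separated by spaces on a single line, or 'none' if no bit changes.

Start: bits=00000000
After insert 'pig': sets bits 0 4 6 -> bits=10001010
After insert 'owl': sets bits 2 7 -> bits=10101011
insert 'gnu' would touch bits 2 4 7; currently bit2=1, bit4=1, bit7=1
Bits that are 0 among those (would change 0->1): none

Answer: none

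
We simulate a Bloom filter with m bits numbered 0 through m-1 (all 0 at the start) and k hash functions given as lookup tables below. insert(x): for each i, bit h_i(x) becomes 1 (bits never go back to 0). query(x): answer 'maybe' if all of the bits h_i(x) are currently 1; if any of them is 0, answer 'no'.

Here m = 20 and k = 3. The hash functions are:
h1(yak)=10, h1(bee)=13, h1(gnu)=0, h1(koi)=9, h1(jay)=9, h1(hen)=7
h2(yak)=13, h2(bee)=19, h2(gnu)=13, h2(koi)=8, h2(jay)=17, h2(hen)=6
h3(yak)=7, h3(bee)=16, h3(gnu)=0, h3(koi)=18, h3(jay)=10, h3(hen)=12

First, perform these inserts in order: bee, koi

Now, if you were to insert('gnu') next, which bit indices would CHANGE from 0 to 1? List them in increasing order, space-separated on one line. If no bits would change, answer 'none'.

Start: bits=00000000000000000000
After insert 'bee': sets bits 13 16 19 -> bits=00000000000001001001
After insert 'koi': sets bits 8 9 18 -> bits=00000000110001001011
insert 'gnu' would touch bits 0 13; currently bit0=0, bit13=1
Bits that are 0 among those (would change 0->1): 0

Answer: 0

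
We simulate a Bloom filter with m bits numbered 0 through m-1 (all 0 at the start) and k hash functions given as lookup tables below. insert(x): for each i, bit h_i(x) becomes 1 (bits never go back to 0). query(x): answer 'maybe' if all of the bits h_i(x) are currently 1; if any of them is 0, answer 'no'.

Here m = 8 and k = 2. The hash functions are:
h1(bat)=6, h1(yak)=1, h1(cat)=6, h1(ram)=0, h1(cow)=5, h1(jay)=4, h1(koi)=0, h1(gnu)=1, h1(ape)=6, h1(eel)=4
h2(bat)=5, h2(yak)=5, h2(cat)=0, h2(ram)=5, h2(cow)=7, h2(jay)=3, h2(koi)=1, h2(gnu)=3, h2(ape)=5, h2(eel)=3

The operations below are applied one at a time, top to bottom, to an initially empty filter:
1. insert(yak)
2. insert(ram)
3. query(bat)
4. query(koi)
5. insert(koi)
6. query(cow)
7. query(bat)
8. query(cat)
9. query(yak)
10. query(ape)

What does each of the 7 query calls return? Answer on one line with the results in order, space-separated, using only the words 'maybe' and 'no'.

Start: bits=00000000
Op 1: insert yak -> sets bits 1 5 -> bits=01000100
Op 2: insert ram -> sets bits 0 5 -> bits=11000100
Op 3: query bat -> checks bit5=1, bit6=0 (has a 0) -> no
Op 4: query koi -> checks bit0=1, bit1=1 (all 1) -> maybe
Op 5: insert koi -> sets bits 0 1 -> bits=11000100
Op 6: query cow -> checks bit5=1, bit7=0 (has a 0) -> no
Op 7: query bat -> checks bit5=1, bit6=0 (has a 0) -> no
Op 8: query cat -> checks bit0=1, bit6=0 (has a 0) -> no
Op 9: query yak -> checks bit1=1, bit5=1 (all 1) -> maybe
Op 10: query ape -> checks bit5=1, bit6=0 (has a 0) -> no
Query results in order: no maybe no no no maybe no

Answer: no maybe no no no maybe no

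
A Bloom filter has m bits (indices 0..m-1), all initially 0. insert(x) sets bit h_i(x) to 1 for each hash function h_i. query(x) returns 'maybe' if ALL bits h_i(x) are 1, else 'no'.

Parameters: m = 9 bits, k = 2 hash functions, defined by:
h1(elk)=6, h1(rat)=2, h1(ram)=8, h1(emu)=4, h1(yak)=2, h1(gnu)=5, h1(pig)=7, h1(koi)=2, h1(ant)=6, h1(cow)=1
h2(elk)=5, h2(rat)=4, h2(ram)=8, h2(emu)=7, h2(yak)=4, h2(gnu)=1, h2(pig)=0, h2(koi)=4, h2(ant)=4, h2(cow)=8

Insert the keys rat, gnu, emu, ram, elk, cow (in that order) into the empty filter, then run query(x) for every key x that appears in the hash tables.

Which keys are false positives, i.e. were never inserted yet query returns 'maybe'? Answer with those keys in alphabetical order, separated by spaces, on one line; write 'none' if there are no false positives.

Start: bits=000000000
After insert 'rat': sets bits 2 4 -> bits=001010000
After insert 'gnu': sets bits 1 5 -> bits=011011000
After insert 'emu': sets bits 4 7 -> bits=011011010
After insert 'ram': sets bits 8 -> bits=011011011
After insert 'elk': sets bits 5 6 -> bits=011011111
After insert 'cow': sets bits 1 8 -> bits=011011111
Not inserted: ant koi pig yak — query each against bits=011011111:
query ant: checks bit4=1, bit6=1 (all 1) -> maybe => FALSE POSITIVE
query koi: checks bit2=1, bit4=1 (all 1) -> maybe => FALSE POSITIVE
query pig: checks bit0=0, bit7=1 (has a 0) -> no => not a false positive
query yak: checks bit2=1, bit4=1 (all 1) -> maybe => FALSE POSITIVE
False positives (alphabetical): ant koi yak

Answer: ant koi yak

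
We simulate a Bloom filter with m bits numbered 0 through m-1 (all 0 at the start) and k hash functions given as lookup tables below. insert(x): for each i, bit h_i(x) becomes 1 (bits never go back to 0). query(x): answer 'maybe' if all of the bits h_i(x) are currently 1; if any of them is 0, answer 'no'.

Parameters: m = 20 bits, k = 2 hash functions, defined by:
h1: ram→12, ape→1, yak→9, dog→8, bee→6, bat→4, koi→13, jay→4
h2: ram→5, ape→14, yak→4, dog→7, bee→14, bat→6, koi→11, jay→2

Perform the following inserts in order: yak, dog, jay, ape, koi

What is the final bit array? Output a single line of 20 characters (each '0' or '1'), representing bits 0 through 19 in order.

Start: bits=00000000000000000000
After insert 'yak': sets bits 4 9 -> bits=00001000010000000000
After insert 'dog': sets bits 7 8 -> bits=00001001110000000000
After insert 'jay': sets bits 2 4 -> bits=00101001110000000000
After insert 'ape': sets bits 1 14 -> bits=01101001110000100000
After insert 'koi': sets bits 11 13 -> bits=01101001110101100000

Answer: 01101001110101100000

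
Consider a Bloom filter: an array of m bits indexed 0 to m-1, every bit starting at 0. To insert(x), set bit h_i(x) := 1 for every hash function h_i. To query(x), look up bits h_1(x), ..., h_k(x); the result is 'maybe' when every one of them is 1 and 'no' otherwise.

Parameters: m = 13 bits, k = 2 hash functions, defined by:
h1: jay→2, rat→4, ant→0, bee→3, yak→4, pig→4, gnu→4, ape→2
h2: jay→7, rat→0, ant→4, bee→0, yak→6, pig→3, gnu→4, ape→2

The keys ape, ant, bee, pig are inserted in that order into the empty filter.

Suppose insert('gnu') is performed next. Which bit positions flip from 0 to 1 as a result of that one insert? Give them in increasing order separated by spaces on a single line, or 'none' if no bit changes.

Start: bits=0000000000000
After insert 'ape': sets bits 2 -> bits=0010000000000
After insert 'ant': sets bits 0 4 -> bits=1010100000000
After insert 'bee': sets bits 0 3 -> bits=1011100000000
After insert 'pig': sets bits 3 4 -> bits=1011100000000
insert 'gnu' would touch bits 4; currently bit4=1
Bits that are 0 among those (would change 0->1): none

Answer: none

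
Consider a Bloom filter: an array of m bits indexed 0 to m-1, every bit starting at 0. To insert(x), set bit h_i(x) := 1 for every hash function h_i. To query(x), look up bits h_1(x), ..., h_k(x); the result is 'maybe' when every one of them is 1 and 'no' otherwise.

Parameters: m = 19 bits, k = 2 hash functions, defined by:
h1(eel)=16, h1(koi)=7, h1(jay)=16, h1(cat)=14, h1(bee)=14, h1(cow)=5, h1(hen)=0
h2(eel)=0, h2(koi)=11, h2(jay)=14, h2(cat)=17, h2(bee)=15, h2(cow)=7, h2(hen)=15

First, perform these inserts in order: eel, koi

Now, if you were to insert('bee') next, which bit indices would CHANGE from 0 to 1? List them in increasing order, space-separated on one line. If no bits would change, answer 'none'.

Answer: 14 15

Derivation:
Start: bits=0000000000000000000
After insert 'eel': sets bits 0 16 -> bits=1000000000000000100
After insert 'koi': sets bits 7 11 -> bits=1000000100010000100
insert 'bee' would touch bits 14 15; currently bit14=0, bit15=0
Bits that are 0 among those (would change 0->1): 14 15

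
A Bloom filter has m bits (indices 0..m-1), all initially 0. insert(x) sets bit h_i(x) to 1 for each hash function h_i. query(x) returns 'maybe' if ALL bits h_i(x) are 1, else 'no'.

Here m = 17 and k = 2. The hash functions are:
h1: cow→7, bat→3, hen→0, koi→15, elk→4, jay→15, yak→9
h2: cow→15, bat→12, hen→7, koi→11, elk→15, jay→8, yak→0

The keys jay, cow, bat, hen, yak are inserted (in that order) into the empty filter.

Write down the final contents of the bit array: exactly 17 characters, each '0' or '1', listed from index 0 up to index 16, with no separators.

Answer: 10010001110010010

Derivation:
Start: bits=00000000000000000
After insert 'jay': sets bits 8 15 -> bits=00000000100000010
After insert 'cow': sets bits 7 15 -> bits=00000001100000010
After insert 'bat': sets bits 3 12 -> bits=00010001100010010
After insert 'hen': sets bits 0 7 -> bits=10010001100010010
After insert 'yak': sets bits 0 9 -> bits=10010001110010010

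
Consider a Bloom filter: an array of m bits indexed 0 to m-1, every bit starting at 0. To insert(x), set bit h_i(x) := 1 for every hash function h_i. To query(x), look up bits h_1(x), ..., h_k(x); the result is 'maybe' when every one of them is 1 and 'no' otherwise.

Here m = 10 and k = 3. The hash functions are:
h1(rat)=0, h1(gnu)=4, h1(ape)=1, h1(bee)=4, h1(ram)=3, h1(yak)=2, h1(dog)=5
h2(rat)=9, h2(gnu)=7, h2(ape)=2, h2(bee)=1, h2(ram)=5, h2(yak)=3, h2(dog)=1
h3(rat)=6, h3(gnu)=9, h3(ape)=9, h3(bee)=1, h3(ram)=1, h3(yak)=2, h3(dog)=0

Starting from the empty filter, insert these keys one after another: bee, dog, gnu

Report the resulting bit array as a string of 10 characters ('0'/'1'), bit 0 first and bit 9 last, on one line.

Start: bits=0000000000
After insert 'bee': sets bits 1 4 -> bits=0100100000
After insert 'dog': sets bits 0 1 5 -> bits=1100110000
After insert 'gnu': sets bits 4 7 9 -> bits=1100110101

Answer: 1100110101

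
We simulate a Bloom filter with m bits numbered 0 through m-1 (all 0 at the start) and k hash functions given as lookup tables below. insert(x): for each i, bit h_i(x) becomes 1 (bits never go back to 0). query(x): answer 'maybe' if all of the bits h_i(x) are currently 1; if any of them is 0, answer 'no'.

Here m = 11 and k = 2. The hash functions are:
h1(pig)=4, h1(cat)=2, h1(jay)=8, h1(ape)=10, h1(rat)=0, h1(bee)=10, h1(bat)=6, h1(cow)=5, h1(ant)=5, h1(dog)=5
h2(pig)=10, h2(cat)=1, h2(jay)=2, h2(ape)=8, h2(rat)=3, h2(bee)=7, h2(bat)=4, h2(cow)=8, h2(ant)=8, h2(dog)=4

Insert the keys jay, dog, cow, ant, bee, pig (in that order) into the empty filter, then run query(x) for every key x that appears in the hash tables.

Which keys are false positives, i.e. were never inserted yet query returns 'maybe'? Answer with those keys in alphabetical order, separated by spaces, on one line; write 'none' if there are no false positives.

Answer: ape

Derivation:
Start: bits=00000000000
After insert 'jay': sets bits 2 8 -> bits=00100000100
After insert 'dog': sets bits 4 5 -> bits=00101100100
After insert 'cow': sets bits 5 8 -> bits=00101100100
After insert 'ant': sets bits 5 8 -> bits=00101100100
After insert 'bee': sets bits 7 10 -> bits=00101101101
After insert 'pig': sets bits 4 10 -> bits=00101101101
Not inserted: ape bat cat rat — query each against bits=00101101101:
query ape: checks bit8=1, bit10=1 (all 1) -> maybe => FALSE POSITIVE
query bat: checks bit4=1, bit6=0 (has a 0) -> no => not a false positive
query cat: checks bit1=0, bit2=1 (has a 0) -> no => not a false positive
query rat: checks bit0=0, bit3=0 (has a 0) -> no => not a false positive
False positives (alphabetical): ape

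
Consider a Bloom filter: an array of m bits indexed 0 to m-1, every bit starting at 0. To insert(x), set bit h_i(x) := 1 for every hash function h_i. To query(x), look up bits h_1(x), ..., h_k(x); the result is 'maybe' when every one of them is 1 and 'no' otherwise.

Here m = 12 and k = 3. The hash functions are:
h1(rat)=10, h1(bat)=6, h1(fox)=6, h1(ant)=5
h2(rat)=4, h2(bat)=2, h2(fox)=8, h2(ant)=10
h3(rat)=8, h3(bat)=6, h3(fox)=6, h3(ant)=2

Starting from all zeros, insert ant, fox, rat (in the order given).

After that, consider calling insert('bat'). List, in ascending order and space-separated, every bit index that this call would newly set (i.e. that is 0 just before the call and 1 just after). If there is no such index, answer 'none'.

Start: bits=000000000000
After insert 'ant': sets bits 2 5 10 -> bits=001001000010
After insert 'fox': sets bits 6 8 -> bits=001001101010
After insert 'rat': sets bits 4 8 10 -> bits=001011101010
insert 'bat' would touch bits 2 6; currently bit2=1, bit6=1
Bits that are 0 among those (would change 0->1): none

Answer: none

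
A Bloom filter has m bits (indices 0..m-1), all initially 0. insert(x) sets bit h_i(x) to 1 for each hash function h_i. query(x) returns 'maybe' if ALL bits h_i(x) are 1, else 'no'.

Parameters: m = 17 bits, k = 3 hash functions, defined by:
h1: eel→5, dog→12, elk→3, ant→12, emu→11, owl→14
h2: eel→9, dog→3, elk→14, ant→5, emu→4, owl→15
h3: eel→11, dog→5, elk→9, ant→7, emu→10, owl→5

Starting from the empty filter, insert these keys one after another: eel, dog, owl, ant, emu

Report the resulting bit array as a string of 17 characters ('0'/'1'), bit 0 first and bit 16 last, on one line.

Answer: 00011101011110110

Derivation:
Start: bits=00000000000000000
After insert 'eel': sets bits 5 9 11 -> bits=00000100010100000
After insert 'dog': sets bits 3 5 12 -> bits=00010100010110000
After insert 'owl': sets bits 5 14 15 -> bits=00010100010110110
After insert 'ant': sets bits 5 7 12 -> bits=00010101010110110
After insert 'emu': sets bits 4 10 11 -> bits=00011101011110110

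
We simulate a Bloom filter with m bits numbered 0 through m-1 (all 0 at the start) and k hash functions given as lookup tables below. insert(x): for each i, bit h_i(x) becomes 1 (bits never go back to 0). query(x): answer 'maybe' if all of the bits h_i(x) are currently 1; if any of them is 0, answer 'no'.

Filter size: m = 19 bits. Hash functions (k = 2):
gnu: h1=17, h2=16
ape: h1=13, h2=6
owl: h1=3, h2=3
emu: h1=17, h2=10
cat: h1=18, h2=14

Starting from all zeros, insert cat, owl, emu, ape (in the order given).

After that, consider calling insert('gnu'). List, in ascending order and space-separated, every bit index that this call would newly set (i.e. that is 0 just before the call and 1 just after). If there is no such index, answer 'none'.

Start: bits=0000000000000000000
After insert 'cat': sets bits 14 18 -> bits=0000000000000010001
After insert 'owl': sets bits 3 -> bits=0001000000000010001
After insert 'emu': sets bits 10 17 -> bits=0001000000100010011
After insert 'ape': sets bits 6 13 -> bits=0001001000100110011
insert 'gnu' would touch bits 16 17; currently bit16=0, bit17=1
Bits that are 0 among those (would change 0->1): 16

Answer: 16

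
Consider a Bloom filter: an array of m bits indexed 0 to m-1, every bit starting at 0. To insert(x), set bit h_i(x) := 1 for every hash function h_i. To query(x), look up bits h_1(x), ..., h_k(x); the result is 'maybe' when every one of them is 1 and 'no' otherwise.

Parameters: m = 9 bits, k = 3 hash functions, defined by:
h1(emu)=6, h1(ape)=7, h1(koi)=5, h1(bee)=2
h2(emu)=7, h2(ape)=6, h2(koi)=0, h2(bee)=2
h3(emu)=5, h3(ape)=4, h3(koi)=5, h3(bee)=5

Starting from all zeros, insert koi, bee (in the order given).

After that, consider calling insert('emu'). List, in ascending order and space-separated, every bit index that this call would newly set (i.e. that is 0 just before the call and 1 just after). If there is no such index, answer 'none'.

Start: bits=000000000
After insert 'koi': sets bits 0 5 -> bits=100001000
After insert 'bee': sets bits 2 5 -> bits=101001000
insert 'emu' would touch bits 5 6 7; currently bit5=1, bit6=0, bit7=0
Bits that are 0 among those (would change 0->1): 6 7

Answer: 6 7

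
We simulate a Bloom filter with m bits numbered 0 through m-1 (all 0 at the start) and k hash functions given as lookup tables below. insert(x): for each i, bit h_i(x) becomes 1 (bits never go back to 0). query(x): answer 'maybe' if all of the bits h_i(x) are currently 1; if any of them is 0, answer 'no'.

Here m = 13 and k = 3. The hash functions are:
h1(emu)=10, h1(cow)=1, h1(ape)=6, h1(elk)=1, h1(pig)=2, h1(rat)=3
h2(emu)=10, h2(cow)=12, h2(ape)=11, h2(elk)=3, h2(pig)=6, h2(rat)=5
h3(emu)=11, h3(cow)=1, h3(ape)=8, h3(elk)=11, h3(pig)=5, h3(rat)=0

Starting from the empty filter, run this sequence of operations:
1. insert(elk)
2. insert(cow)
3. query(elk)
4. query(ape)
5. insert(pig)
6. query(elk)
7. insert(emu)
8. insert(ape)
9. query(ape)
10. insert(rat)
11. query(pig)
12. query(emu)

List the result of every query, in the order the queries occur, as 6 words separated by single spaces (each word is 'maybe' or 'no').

Answer: maybe no maybe maybe maybe maybe

Derivation:
Start: bits=0000000000000
Op 1: insert elk -> sets bits 1 3 11 -> bits=0101000000010
Op 2: insert cow -> sets bits 1 12 -> bits=0101000000011
Op 3: query elk -> checks bit1=1, bit3=1, bit11=1 (all 1) -> maybe
Op 4: query ape -> checks bit6=0, bit8=0, bit11=1 (has a 0) -> no
Op 5: insert pig -> sets bits 2 5 6 -> bits=0111011000011
Op 6: query elk -> checks bit1=1, bit3=1, bit11=1 (all 1) -> maybe
Op 7: insert emu -> sets bits 10 11 -> bits=0111011000111
Op 8: insert ape -> sets bits 6 8 11 -> bits=0111011010111
Op 9: query ape -> checks bit6=1, bit8=1, bit11=1 (all 1) -> maybe
Op 10: insert rat -> sets bits 0 3 5 -> bits=1111011010111
Op 11: query pig -> checks bit2=1, bit5=1, bit6=1 (all 1) -> maybe
Op 12: query emu -> checks bit10=1, bit11=1 (all 1) -> maybe
Query results in order: maybe no maybe maybe maybe maybe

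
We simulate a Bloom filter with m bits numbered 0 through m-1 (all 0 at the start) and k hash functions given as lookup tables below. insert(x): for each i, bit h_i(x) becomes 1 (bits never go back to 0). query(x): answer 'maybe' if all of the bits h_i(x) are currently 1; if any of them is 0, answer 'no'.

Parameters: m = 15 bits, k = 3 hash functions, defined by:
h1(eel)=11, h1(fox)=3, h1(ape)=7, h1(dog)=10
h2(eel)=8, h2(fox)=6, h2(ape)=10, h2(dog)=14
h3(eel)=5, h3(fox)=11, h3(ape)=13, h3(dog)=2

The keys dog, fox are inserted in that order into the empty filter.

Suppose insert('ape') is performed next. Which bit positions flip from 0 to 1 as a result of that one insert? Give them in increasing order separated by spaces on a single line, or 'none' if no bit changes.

Start: bits=000000000000000
After insert 'dog': sets bits 2 10 14 -> bits=001000000010001
After insert 'fox': sets bits 3 6 11 -> bits=001100100011001
insert 'ape' would touch bits 7 10 13; currently bit7=0, bit10=1, bit13=0
Bits that are 0 among those (would change 0->1): 7 13

Answer: 7 13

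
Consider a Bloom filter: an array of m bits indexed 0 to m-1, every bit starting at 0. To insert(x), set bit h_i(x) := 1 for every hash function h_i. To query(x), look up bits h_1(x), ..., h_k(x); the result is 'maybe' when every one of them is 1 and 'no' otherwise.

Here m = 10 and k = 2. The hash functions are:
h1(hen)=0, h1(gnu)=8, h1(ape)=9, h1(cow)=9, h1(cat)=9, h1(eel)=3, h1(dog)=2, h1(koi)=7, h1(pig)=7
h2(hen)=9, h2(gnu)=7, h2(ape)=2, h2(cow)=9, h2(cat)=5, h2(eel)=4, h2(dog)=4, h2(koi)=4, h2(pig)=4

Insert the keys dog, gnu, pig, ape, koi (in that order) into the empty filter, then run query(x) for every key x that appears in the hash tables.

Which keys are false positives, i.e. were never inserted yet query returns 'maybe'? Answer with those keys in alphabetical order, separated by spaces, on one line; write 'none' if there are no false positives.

Answer: cow

Derivation:
Start: bits=0000000000
After insert 'dog': sets bits 2 4 -> bits=0010100000
After insert 'gnu': sets bits 7 8 -> bits=0010100110
After insert 'pig': sets bits 4 7 -> bits=0010100110
After insert 'ape': sets bits 2 9 -> bits=0010100111
After insert 'koi': sets bits 4 7 -> bits=0010100111
Not inserted: cat cow eel hen — query each against bits=0010100111:
query cat: checks bit5=0, bit9=1 (has a 0) -> no => not a false positive
query cow: checks bit9=1 (all 1) -> maybe => FALSE POSITIVE
query eel: checks bit3=0, bit4=1 (has a 0) -> no => not a false positive
query hen: checks bit0=0, bit9=1 (has a 0) -> no => not a false positive
False positives (alphabetical): cow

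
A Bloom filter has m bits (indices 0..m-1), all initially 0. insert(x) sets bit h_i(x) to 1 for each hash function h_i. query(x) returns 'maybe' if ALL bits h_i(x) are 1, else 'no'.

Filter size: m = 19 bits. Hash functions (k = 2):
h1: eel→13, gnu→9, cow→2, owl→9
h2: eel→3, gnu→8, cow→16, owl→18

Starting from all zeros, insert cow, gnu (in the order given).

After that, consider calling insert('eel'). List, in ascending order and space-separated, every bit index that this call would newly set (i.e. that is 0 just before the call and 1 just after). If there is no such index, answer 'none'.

Answer: 3 13

Derivation:
Start: bits=0000000000000000000
After insert 'cow': sets bits 2 16 -> bits=0010000000000000100
After insert 'gnu': sets bits 8 9 -> bits=0010000011000000100
insert 'eel' would touch bits 3 13; currently bit3=0, bit13=0
Bits that are 0 among those (would change 0->1): 3 13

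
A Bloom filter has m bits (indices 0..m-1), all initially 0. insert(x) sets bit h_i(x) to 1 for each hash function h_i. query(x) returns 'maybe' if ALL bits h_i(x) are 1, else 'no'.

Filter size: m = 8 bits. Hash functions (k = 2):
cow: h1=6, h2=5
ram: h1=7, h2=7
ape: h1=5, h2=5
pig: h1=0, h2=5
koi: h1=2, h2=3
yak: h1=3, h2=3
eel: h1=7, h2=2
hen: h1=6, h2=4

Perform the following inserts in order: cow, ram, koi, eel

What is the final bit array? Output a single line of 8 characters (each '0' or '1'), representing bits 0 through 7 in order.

Start: bits=00000000
After insert 'cow': sets bits 5 6 -> bits=00000110
After insert 'ram': sets bits 7 -> bits=00000111
After insert 'koi': sets bits 2 3 -> bits=00110111
After insert 'eel': sets bits 2 7 -> bits=00110111

Answer: 00110111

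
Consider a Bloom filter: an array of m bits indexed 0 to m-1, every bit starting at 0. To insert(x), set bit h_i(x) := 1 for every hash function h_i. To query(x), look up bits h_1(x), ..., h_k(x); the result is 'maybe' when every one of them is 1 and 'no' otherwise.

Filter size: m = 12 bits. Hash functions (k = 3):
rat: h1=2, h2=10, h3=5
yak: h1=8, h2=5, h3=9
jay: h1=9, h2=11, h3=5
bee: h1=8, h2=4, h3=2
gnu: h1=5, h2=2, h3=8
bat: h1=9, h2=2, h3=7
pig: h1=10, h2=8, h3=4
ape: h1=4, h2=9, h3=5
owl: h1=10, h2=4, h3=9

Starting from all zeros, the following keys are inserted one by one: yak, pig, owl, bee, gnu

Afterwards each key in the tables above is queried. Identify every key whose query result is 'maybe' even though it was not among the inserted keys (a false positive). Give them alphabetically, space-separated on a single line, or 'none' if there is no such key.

Start: bits=000000000000
After insert 'yak': sets bits 5 8 9 -> bits=000001001100
After insert 'pig': sets bits 4 8 10 -> bits=000011001110
After insert 'owl': sets bits 4 9 10 -> bits=000011001110
After insert 'bee': sets bits 2 4 8 -> bits=001011001110
After insert 'gnu': sets bits 2 5 8 -> bits=001011001110
Not inserted: ape bat jay rat — query each against bits=001011001110:
query ape: checks bit4=1, bit5=1, bit9=1 (all 1) -> maybe => FALSE POSITIVE
query bat: checks bit2=1, bit7=0, bit9=1 (has a 0) -> no => not a false positive
query jay: checks bit5=1, bit9=1, bit11=0 (has a 0) -> no => not a false positive
query rat: checks bit2=1, bit5=1, bit10=1 (all 1) -> maybe => FALSE POSITIVE
False positives (alphabetical): ape rat

Answer: ape rat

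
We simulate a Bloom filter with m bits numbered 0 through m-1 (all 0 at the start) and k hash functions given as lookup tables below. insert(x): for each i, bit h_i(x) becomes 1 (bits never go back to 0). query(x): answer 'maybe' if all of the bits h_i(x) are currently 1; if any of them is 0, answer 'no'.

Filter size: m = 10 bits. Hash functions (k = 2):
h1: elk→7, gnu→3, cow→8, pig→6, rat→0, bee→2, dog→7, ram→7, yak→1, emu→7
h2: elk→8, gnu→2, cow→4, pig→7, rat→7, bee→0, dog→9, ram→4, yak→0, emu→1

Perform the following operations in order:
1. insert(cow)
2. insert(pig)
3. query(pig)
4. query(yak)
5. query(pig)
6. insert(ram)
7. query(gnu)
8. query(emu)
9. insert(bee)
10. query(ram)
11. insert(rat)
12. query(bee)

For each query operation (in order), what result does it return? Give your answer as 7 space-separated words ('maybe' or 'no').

Answer: maybe no maybe no no maybe maybe

Derivation:
Start: bits=0000000000
Op 1: insert cow -> sets bits 4 8 -> bits=0000100010
Op 2: insert pig -> sets bits 6 7 -> bits=0000101110
Op 3: query pig -> checks bit6=1, bit7=1 (all 1) -> maybe
Op 4: query yak -> checks bit0=0, bit1=0 (has a 0) -> no
Op 5: query pig -> checks bit6=1, bit7=1 (all 1) -> maybe
Op 6: insert ram -> sets bits 4 7 -> bits=0000101110
Op 7: query gnu -> checks bit2=0, bit3=0 (has a 0) -> no
Op 8: query emu -> checks bit1=0, bit7=1 (has a 0) -> no
Op 9: insert bee -> sets bits 0 2 -> bits=1010101110
Op 10: query ram -> checks bit4=1, bit7=1 (all 1) -> maybe
Op 11: insert rat -> sets bits 0 7 -> bits=1010101110
Op 12: query bee -> checks bit0=1, bit2=1 (all 1) -> maybe
Query results in order: maybe no maybe no no maybe maybe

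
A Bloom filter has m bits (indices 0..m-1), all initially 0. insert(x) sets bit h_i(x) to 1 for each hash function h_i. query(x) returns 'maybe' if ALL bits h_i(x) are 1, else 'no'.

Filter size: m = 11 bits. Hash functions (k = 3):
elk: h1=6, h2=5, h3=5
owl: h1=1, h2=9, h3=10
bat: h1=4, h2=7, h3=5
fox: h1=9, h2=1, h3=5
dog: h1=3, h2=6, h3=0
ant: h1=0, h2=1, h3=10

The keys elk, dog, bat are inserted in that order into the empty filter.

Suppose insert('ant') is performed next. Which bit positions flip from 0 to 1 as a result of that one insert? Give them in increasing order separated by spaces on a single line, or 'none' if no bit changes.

Answer: 1 10

Derivation:
Start: bits=00000000000
After insert 'elk': sets bits 5 6 -> bits=00000110000
After insert 'dog': sets bits 0 3 6 -> bits=10010110000
After insert 'bat': sets bits 4 5 7 -> bits=10011111000
insert 'ant' would touch bits 0 1 10; currently bit0=1, bit1=0, bit10=0
Bits that are 0 among those (would change 0->1): 1 10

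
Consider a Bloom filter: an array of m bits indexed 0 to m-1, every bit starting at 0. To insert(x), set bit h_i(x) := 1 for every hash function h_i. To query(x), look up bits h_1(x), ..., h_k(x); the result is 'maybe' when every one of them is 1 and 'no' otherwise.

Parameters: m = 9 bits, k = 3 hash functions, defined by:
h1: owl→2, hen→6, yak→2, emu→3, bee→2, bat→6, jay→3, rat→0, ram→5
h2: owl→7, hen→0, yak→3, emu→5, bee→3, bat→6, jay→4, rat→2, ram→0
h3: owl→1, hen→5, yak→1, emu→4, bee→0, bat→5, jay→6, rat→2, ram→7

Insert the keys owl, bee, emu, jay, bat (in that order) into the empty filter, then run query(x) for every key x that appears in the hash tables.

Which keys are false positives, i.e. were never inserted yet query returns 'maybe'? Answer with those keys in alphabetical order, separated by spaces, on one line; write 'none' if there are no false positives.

Answer: hen ram rat yak

Derivation:
Start: bits=000000000
After insert 'owl': sets bits 1 2 7 -> bits=011000010
After insert 'bee': sets bits 0 2 3 -> bits=111100010
After insert 'emu': sets bits 3 4 5 -> bits=111111010
After insert 'jay': sets bits 3 4 6 -> bits=111111110
After insert 'bat': sets bits 5 6 -> bits=111111110
Not inserted: hen ram rat yak — query each against bits=111111110:
query hen: checks bit0=1, bit5=1, bit6=1 (all 1) -> maybe => FALSE POSITIVE
query ram: checks bit0=1, bit5=1, bit7=1 (all 1) -> maybe => FALSE POSITIVE
query rat: checks bit0=1, bit2=1 (all 1) -> maybe => FALSE POSITIVE
query yak: checks bit1=1, bit2=1, bit3=1 (all 1) -> maybe => FALSE POSITIVE
False positives (alphabetical): hen ram rat yak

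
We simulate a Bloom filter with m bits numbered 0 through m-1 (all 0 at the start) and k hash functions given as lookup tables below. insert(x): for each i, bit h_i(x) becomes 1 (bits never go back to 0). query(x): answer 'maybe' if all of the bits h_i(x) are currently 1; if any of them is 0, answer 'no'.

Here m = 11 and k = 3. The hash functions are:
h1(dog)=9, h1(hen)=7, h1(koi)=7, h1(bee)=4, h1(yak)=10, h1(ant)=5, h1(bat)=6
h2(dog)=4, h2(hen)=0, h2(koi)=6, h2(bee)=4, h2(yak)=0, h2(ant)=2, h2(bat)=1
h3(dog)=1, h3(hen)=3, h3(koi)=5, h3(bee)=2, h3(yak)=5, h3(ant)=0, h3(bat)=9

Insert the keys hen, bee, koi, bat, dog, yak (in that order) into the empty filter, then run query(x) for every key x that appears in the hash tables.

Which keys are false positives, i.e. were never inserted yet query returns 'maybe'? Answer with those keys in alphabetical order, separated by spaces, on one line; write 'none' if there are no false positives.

Start: bits=00000000000
After insert 'hen': sets bits 0 3 7 -> bits=10010001000
After insert 'bee': sets bits 2 4 -> bits=10111001000
After insert 'koi': sets bits 5 6 7 -> bits=10111111000
After insert 'bat': sets bits 1 6 9 -> bits=11111111010
After insert 'dog': sets bits 1 4 9 -> bits=11111111010
After insert 'yak': sets bits 0 5 10 -> bits=11111111011
Not inserted: ant — query each against bits=11111111011:
query ant: checks bit0=1, bit2=1, bit5=1 (all 1) -> maybe => FALSE POSITIVE
False positives (alphabetical): ant

Answer: ant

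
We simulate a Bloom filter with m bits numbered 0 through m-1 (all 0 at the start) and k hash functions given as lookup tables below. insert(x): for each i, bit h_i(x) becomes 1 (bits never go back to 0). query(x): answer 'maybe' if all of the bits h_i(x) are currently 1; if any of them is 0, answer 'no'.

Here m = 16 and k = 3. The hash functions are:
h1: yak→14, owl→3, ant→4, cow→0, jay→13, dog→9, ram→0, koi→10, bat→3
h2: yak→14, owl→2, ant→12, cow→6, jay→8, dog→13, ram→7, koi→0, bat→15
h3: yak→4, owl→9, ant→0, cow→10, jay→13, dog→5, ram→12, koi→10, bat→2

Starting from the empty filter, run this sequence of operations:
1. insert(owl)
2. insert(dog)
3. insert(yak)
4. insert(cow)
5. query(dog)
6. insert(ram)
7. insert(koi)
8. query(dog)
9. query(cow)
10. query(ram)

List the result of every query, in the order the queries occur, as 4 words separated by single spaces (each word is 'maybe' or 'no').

Start: bits=0000000000000000
Op 1: insert owl -> sets bits 2 3 9 -> bits=0011000001000000
Op 2: insert dog -> sets bits 5 9 13 -> bits=0011010001000100
Op 3: insert yak -> sets bits 4 14 -> bits=0011110001000110
Op 4: insert cow -> sets bits 0 6 10 -> bits=1011111001100110
Op 5: query dog -> checks bit5=1, bit9=1, bit13=1 (all 1) -> maybe
Op 6: insert ram -> sets bits 0 7 12 -> bits=1011111101101110
Op 7: insert koi -> sets bits 0 10 -> bits=1011111101101110
Op 8: query dog -> checks bit5=1, bit9=1, bit13=1 (all 1) -> maybe
Op 9: query cow -> checks bit0=1, bit6=1, bit10=1 (all 1) -> maybe
Op 10: query ram -> checks bit0=1, bit7=1, bit12=1 (all 1) -> maybe
Query results in order: maybe maybe maybe maybe

Answer: maybe maybe maybe maybe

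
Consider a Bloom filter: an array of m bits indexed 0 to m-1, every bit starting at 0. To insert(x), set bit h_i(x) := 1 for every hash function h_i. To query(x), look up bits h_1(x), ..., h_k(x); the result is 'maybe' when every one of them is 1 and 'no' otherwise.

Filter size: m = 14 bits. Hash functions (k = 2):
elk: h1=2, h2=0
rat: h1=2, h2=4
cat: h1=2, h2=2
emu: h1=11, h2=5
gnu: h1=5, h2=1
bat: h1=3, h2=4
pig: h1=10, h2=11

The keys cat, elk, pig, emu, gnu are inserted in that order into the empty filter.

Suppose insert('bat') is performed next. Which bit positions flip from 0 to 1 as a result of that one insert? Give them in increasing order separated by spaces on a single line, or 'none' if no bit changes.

Answer: 3 4

Derivation:
Start: bits=00000000000000
After insert 'cat': sets bits 2 -> bits=00100000000000
After insert 'elk': sets bits 0 2 -> bits=10100000000000
After insert 'pig': sets bits 10 11 -> bits=10100000001100
After insert 'emu': sets bits 5 11 -> bits=10100100001100
After insert 'gnu': sets bits 1 5 -> bits=11100100001100
insert 'bat' would touch bits 3 4; currently bit3=0, bit4=0
Bits that are 0 among those (would change 0->1): 3 4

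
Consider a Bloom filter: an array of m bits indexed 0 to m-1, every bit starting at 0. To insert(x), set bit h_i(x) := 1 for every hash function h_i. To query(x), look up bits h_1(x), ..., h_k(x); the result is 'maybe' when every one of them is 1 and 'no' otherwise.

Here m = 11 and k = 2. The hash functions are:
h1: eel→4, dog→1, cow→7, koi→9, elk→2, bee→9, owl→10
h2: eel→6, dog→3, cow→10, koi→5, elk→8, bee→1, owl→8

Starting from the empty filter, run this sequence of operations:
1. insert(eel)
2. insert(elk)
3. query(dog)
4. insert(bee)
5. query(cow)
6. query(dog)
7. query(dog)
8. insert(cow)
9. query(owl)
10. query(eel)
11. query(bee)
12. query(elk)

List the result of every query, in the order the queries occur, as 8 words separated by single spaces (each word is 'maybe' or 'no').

Start: bits=00000000000
Op 1: insert eel -> sets bits 4 6 -> bits=00001010000
Op 2: insert elk -> sets bits 2 8 -> bits=00101010100
Op 3: query dog -> checks bit1=0, bit3=0 (has a 0) -> no
Op 4: insert bee -> sets bits 1 9 -> bits=01101010110
Op 5: query cow -> checks bit7=0, bit10=0 (has a 0) -> no
Op 6: query dog -> checks bit1=1, bit3=0 (has a 0) -> no
Op 7: query dog -> checks bit1=1, bit3=0 (has a 0) -> no
Op 8: insert cow -> sets bits 7 10 -> bits=01101011111
Op 9: query owl -> checks bit8=1, bit10=1 (all 1) -> maybe
Op 10: query eel -> checks bit4=1, bit6=1 (all 1) -> maybe
Op 11: query bee -> checks bit1=1, bit9=1 (all 1) -> maybe
Op 12: query elk -> checks bit2=1, bit8=1 (all 1) -> maybe
Query results in order: no no no no maybe maybe maybe maybe

Answer: no no no no maybe maybe maybe maybe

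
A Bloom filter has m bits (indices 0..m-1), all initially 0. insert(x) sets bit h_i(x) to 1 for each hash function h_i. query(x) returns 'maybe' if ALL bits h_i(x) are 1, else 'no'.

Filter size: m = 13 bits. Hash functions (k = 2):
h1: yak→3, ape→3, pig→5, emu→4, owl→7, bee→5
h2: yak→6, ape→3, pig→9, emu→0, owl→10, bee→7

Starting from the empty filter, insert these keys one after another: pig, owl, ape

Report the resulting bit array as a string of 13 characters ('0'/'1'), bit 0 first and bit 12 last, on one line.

Answer: 0001010101100

Derivation:
Start: bits=0000000000000
After insert 'pig': sets bits 5 9 -> bits=0000010001000
After insert 'owl': sets bits 7 10 -> bits=0000010101100
After insert 'ape': sets bits 3 -> bits=0001010101100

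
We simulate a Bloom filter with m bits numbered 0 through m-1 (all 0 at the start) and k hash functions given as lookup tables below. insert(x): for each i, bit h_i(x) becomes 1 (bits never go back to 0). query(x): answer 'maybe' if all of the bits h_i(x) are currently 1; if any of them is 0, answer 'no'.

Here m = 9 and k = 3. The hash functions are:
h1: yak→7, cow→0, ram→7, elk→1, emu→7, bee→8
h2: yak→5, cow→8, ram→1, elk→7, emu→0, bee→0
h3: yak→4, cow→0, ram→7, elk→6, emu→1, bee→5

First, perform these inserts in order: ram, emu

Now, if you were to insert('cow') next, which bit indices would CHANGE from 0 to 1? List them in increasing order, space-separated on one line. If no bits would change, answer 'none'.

Answer: 8

Derivation:
Start: bits=000000000
After insert 'ram': sets bits 1 7 -> bits=010000010
After insert 'emu': sets bits 0 1 7 -> bits=110000010
insert 'cow' would touch bits 0 8; currently bit0=1, bit8=0
Bits that are 0 among those (would change 0->1): 8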